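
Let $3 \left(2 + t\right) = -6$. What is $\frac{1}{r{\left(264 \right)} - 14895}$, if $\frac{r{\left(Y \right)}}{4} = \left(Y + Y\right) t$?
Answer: $- \frac{1}{23343} \approx -4.2839 \cdot 10^{-5}$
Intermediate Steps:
$t = -4$ ($t = -2 + \frac{1}{3} \left(-6\right) = -2 - 2 = -4$)
$r{\left(Y \right)} = - 32 Y$ ($r{\left(Y \right)} = 4 \left(Y + Y\right) \left(-4\right) = 4 \cdot 2 Y \left(-4\right) = 4 \left(- 8 Y\right) = - 32 Y$)
$\frac{1}{r{\left(264 \right)} - 14895} = \frac{1}{\left(-32\right) 264 - 14895} = \frac{1}{-8448 - 14895} = \frac{1}{-23343} = - \frac{1}{23343}$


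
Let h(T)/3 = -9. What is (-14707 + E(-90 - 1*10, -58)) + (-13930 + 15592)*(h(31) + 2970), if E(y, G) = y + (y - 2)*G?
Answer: 4882375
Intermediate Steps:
h(T) = -27 (h(T) = 3*(-9) = -27)
E(y, G) = y + G*(-2 + y) (E(y, G) = y + (-2 + y)*G = y + G*(-2 + y))
(-14707 + E(-90 - 1*10, -58)) + (-13930 + 15592)*(h(31) + 2970) = (-14707 + ((-90 - 1*10) - 2*(-58) - 58*(-90 - 1*10))) + (-13930 + 15592)*(-27 + 2970) = (-14707 + ((-90 - 10) + 116 - 58*(-90 - 10))) + 1662*2943 = (-14707 + (-100 + 116 - 58*(-100))) + 4891266 = (-14707 + (-100 + 116 + 5800)) + 4891266 = (-14707 + 5816) + 4891266 = -8891 + 4891266 = 4882375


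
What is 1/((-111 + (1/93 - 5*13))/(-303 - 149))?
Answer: 42036/16367 ≈ 2.5683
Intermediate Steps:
1/((-111 + (1/93 - 5*13))/(-303 - 149)) = 1/((-111 + (1/93 - 65))/(-452)) = 1/((-111 - 6044/93)*(-1/452)) = 1/(-16367/93*(-1/452)) = 1/(16367/42036) = 42036/16367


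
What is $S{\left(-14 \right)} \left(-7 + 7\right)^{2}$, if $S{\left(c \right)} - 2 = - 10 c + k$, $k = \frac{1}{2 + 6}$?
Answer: $0$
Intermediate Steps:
$k = \frac{1}{8} \approx 0.125$
$S{\left(c \right)} = \frac{17}{8} - 10 c$ ($S{\left(c \right)} = 2 - \left(- \frac{1}{8} + 10 c\right) = \frac{17}{8} - 10 c$)
$S{\left(-14 \right)} \left(-7 + 7\right)^{2} = \left(\frac{17}{8} - -140\right) \left(-7 + 7\right)^{2} = \left(\frac{17}{8} + 140\right) 0^{2} = \frac{1137}{8} \cdot 0 = 0$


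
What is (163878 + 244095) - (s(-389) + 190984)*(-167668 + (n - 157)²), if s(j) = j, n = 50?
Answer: 29774968278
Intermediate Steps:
(163878 + 244095) - (s(-389) + 190984)*(-167668 + (n - 157)²) = (163878 + 244095) - (-389 + 190984)*(-167668 + (50 - 157)²) = 407973 - 190595*(-167668 + (-107)²) = 407973 - 190595*(-167668 + 11449) = 407973 - 190595*(-156219) = 407973 - 1*(-29774560305) = 407973 + 29774560305 = 29774968278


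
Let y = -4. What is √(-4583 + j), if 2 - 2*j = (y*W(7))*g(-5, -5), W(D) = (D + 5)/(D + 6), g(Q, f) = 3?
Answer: I*√773422/13 ≈ 67.65*I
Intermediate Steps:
W(D) = (5 + D)/(6 + D)
j = 85/13 (j = 1 - (-4*(5 + 7)/(6 + 7))*3/2 = 1 - (-4*12/13)*3/2 = 1 - (-24)*3/13 = 1 - ½*(-144/13) = 1 + 72/13 = 85/13 ≈ 6.5385)
√(-4583 + j) = √(-4583 + 85/13) = √(-59494/13) = I*√773422/13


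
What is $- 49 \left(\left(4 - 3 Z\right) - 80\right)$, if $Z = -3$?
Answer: $3283$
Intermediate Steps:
$- 49 \left(\left(4 - 3 Z\right) - 80\right) = - 49 \left(\left(4 - -9\right) - 80\right) = - 49 \left(\left(4 + 9\right) - 80\right) = - 49 \left(13 - 80\right) = \left(-49\right) \left(-67\right) = 3283$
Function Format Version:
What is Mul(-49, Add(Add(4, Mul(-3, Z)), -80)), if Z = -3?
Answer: 3283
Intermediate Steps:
Mul(-49, Add(Add(4, Mul(-3, Z)), -80)) = Mul(-49, Add(Add(4, Mul(-3, -3)), -80)) = Mul(-49, Add(Add(4, 9), -80)) = Mul(-49, Add(13, -80)) = Mul(-49, -67) = 3283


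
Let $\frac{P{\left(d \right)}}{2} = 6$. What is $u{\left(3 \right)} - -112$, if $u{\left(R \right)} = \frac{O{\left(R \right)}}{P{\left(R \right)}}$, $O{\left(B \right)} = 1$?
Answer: $\frac{1345}{12} \approx 112.08$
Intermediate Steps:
$P{\left(d \right)} = 12$ ($P{\left(d \right)} = 2 \cdot 6 = 12$)
$u{\left(R \right)} = \frac{1}{12}$ ($u{\left(R \right)} = 1 \cdot \frac{1}{12} = \frac{1}{12}$)
$u{\left(3 \right)} - -112 = \frac{1}{12} - -112 = \frac{1}{12} + 112 = \frac{1345}{12}$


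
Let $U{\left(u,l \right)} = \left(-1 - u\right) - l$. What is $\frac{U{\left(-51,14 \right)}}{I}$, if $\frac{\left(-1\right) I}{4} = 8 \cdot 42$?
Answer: $- \frac{3}{112} \approx -0.026786$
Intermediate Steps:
$U{\left(u,l \right)} = -1 - l - u$
$I = -1344$ ($I = - 4 \cdot 8 \cdot 42 = \left(-4\right) 336 = -1344$)
$\frac{U{\left(-51,14 \right)}}{I} = \frac{-1 - 14 - -51}{-1344} = \left(-1 - 14 + 51\right) \left(- \frac{1}{1344}\right) = 36 \left(- \frac{1}{1344}\right) = - \frac{3}{112}$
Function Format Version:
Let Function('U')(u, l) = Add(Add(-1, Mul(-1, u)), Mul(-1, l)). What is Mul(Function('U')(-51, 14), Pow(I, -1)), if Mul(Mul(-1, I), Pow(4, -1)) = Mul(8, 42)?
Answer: Rational(-3, 112) ≈ -0.026786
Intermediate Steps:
Function('U')(u, l) = Add(-1, Mul(-1, l), Mul(-1, u))
I = -1344 (I = Mul(-4, Mul(8, 42)) = Mul(-4, 336) = -1344)
Mul(Function('U')(-51, 14), Pow(I, -1)) = Mul(Add(-1, Mul(-1, 14), Mul(-1, -51)), Pow(-1344, -1)) = Mul(Add(-1, -14, 51), Rational(-1, 1344)) = Mul(36, Rational(-1, 1344)) = Rational(-3, 112)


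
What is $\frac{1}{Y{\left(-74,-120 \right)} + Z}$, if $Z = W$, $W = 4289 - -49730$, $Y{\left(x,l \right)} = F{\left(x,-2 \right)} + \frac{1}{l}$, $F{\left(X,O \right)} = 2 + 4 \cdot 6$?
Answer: $\frac{120}{6485399} \approx 1.8503 \cdot 10^{-5}$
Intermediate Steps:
$F{\left(X,O \right)} = 26$ ($F{\left(X,O \right)} = 2 + 24 = 26$)
$Y{\left(x,l \right)} = 26 + \frac{1}{l}$
$W = 54019$ ($W = 4289 + 49730 = 54019$)
$Z = 54019$
$\frac{1}{Y{\left(-74,-120 \right)} + Z} = \frac{1}{\left(26 + \frac{1}{-120}\right) + 54019} = \frac{1}{\left(26 - \frac{1}{120}\right) + 54019} = \frac{1}{\frac{3119}{120} + 54019} = \frac{1}{\frac{6485399}{120}} = \frac{120}{6485399}$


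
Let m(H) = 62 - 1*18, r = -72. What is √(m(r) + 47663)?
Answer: √47707 ≈ 218.42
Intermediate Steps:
m(H) = 44 (m(H) = 62 - 18 = 44)
√(m(r) + 47663) = √(44 + 47663) = √47707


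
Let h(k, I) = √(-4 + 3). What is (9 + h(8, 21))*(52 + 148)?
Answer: 1800 + 200*I ≈ 1800.0 + 200.0*I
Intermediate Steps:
h(k, I) = I (h(k, I) = √(-1) = I)
(9 + h(8, 21))*(52 + 148) = (9 + I)*(52 + 148) = (9 + I)*200 = 1800 + 200*I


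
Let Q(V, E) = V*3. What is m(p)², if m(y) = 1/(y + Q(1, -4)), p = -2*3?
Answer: ⅑ ≈ 0.11111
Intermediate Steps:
Q(V, E) = 3*V
p = -6
m(y) = 1/(3 + y) (m(y) = 1/(y + 3*1) = 1/(y + 3) = 1/(3 + y))
m(p)² = (1/(3 - 6))² = (1/(-3))² = (-⅓)² = ⅑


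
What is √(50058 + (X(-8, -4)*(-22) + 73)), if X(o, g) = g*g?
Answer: 3*√5531 ≈ 223.11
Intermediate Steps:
X(o, g) = g²
√(50058 + (X(-8, -4)*(-22) + 73)) = √(50058 + ((-4)²*(-22) + 73)) = √(50058 + (16*(-22) + 73)) = √(50058 + (-352 + 73)) = √(50058 - 279) = √49779 = 3*√5531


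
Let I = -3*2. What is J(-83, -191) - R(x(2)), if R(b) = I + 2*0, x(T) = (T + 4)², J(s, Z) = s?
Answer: -77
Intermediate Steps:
I = -6
x(T) = (4 + T)²
R(b) = -6 (R(b) = -6 + 2*0 = -6 + 0 = -6)
J(-83, -191) - R(x(2)) = -83 - 1*(-6) = -83 + 6 = -77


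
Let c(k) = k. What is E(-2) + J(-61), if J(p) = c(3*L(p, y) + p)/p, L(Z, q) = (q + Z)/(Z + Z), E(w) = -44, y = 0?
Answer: -5249/122 ≈ -43.025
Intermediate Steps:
L(Z, q) = (Z + q)/(2*Z) (L(Z, q) = (Z + q)/((2*Z)) = (Z + q)*(1/(2*Z)) = (Z + q)/(2*Z))
J(p) = (3/2 + p)/p (J(p) = (3*((p + 0)/(2*p)) + p)/p = (3*(p/(2*p)) + p)/p = (3*(½) + p)/p = (3/2 + p)/p)
E(-2) + J(-61) = -44 + (3/2 - 61)/(-61) = -44 - 1/61*(-119/2) = -44 + 119/122 = -5249/122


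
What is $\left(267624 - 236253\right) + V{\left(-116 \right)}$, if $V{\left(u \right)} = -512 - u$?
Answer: $30975$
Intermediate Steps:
$\left(267624 - 236253\right) + V{\left(-116 \right)} = \left(267624 - 236253\right) - 396 = 31371 + \left(-512 + 116\right) = 31371 - 396 = 30975$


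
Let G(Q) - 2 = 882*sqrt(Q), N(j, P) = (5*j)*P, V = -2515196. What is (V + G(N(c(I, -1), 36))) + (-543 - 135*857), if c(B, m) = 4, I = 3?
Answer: -2631432 + 10584*sqrt(5) ≈ -2.6078e+6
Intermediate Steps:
N(j, P) = 5*P*j
G(Q) = 2 + 882*sqrt(Q)
(V + G(N(c(I, -1), 36))) + (-543 - 135*857) = (-2515196 + (2 + 882*sqrt(5*36*4))) + (-543 - 135*857) = (-2515196 + (2 + 882*sqrt(720))) + (-543 - 115695) = (-2515196 + (2 + 882*(12*sqrt(5)))) - 116238 = (-2515196 + (2 + 10584*sqrt(5))) - 116238 = (-2515194 + 10584*sqrt(5)) - 116238 = -2631432 + 10584*sqrt(5)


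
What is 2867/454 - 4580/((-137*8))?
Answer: 326347/31099 ≈ 10.494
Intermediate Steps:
2867/454 - 4580/((-137*8)) = 2867*(1/454) - 4580/(-1096) = 2867/454 - 4580*(-1/1096) = 2867/454 + 1145/274 = 326347/31099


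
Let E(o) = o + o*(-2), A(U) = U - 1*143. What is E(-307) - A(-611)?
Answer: 1061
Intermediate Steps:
A(U) = -143 + U (A(U) = U - 143 = -143 + U)
E(o) = -o (E(o) = o - 2*o = -o)
E(-307) - A(-611) = -1*(-307) - (-143 - 611) = 307 - 1*(-754) = 307 + 754 = 1061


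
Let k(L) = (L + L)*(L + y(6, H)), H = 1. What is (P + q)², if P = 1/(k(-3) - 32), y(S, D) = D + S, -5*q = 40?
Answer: 201601/3136 ≈ 64.286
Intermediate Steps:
q = -8 (q = -⅕*40 = -8)
k(L) = 2*L*(7 + L) (k(L) = (L + L)*(L + (1 + 6)) = (2*L)*(L + 7) = (2*L)*(7 + L) = 2*L*(7 + L))
P = -1/56 (P = 1/(2*(-3)*(7 - 3) - 32) = 1/(2*(-3)*4 - 32) = 1/(-24 - 32) = 1/(-56) = -1/56 ≈ -0.017857)
(P + q)² = (-1/56 - 8)² = (-449/56)² = 201601/3136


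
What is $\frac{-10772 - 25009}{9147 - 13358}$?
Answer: $\frac{35781}{4211} \approx 8.497$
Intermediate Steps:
$\frac{-10772 - 25009}{9147 - 13358} = \frac{-10772 - 25009}{-4211} = \left(-10772 - 25009\right) \left(- \frac{1}{4211}\right) = \left(-35781\right) \left(- \frac{1}{4211}\right) = \frac{35781}{4211}$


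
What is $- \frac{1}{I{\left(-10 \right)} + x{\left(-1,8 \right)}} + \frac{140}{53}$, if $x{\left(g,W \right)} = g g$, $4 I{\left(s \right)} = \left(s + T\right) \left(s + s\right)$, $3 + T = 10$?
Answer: $\frac{2187}{848} \approx 2.579$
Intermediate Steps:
$T = 7$ ($T = -3 + 10 = 7$)
$I{\left(s \right)} = \frac{s \left(7 + s\right)}{2}$ ($I{\left(s \right)} = \frac{\left(s + 7\right) \left(s + s\right)}{4} = \frac{\left(7 + s\right) 2 s}{4} = \frac{2 s \left(7 + s\right)}{4} = \frac{s \left(7 + s\right)}{2}$)
$x{\left(g,W \right)} = g^{2}$
$- \frac{1}{I{\left(-10 \right)} + x{\left(-1,8 \right)}} + \frac{140}{53} = - \frac{1}{\frac{1}{2} \left(-10\right) \left(7 - 10\right) + \left(-1\right)^{2}} + \frac{140}{53} = - \frac{1}{\frac{1}{2} \left(-10\right) \left(-3\right) + 1} + 140 \cdot \frac{1}{53} = - \frac{1}{15 + 1} + \frac{140}{53} = - \frac{1}{16} + \frac{140}{53} = \frac{2187}{848}$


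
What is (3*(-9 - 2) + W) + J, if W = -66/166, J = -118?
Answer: -12566/83 ≈ -151.40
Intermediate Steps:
W = -33/83 (W = -66*1/166 = -33/83 ≈ -0.39759)
(3*(-9 - 2) + W) + J = (3*(-9 - 2) - 33/83) - 118 = (3*(-11) - 33/83) - 118 = (-33 - 33/83) - 118 = -2772/83 - 118 = -12566/83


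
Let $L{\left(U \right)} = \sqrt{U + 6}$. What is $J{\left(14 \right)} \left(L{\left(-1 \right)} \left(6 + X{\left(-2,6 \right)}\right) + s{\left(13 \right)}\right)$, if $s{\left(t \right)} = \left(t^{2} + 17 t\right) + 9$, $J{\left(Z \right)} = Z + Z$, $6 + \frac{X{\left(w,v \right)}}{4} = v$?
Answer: $11172 + 168 \sqrt{5} \approx 11548.0$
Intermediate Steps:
$X{\left(w,v \right)} = -24 + 4 v$
$L{\left(U \right)} = \sqrt{6 + U}$
$J{\left(Z \right)} = 2 Z$
$s{\left(t \right)} = 9 + t^{2} + 17 t$
$J{\left(14 \right)} \left(L{\left(-1 \right)} \left(6 + X{\left(-2,6 \right)}\right) + s{\left(13 \right)}\right) = 2 \cdot 14 \left(\sqrt{6 - 1} \left(6 + \left(-24 + 4 \cdot 6\right)\right) + \left(9 + 13^{2} + 17 \cdot 13\right)\right) = 28 \left(\sqrt{5} \left(6 + \left(-24 + 24\right)\right) + \left(9 + 169 + 221\right)\right) = 28 \left(\sqrt{5} \left(6 + 0\right) + 399\right) = 28 \left(\sqrt{5} \cdot 6 + 399\right) = 28 \left(6 \sqrt{5} + 399\right) = 28 \left(399 + 6 \sqrt{5}\right) = 11172 + 168 \sqrt{5}$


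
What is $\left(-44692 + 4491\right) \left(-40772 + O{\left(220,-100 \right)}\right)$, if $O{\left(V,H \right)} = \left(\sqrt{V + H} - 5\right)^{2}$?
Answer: $1633246027 + 804020 \sqrt{30} \approx 1.6377 \cdot 10^{9}$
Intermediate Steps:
$O{\left(V,H \right)} = \left(-5 + \sqrt{H + V}\right)^{2}$ ($O{\left(V,H \right)} = \left(\sqrt{H + V} - 5\right)^{2} = \left(-5 + \sqrt{H + V}\right)^{2}$)
$\left(-44692 + 4491\right) \left(-40772 + O{\left(220,-100 \right)}\right) = \left(-44692 + 4491\right) \left(-40772 + \left(-5 + \sqrt{-100 + 220}\right)^{2}\right) = - 40201 \left(-40772 + \left(-5 + \sqrt{120}\right)^{2}\right) = - 40201 \left(-40772 + \left(-5 + 2 \sqrt{30}\right)^{2}\right) = 1639075172 - 40201 \left(-5 + 2 \sqrt{30}\right)^{2}$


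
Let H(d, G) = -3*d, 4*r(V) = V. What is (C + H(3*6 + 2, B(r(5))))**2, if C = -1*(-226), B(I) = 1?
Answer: 27556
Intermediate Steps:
r(V) = V/4
C = 226
(C + H(3*6 + 2, B(r(5))))**2 = (226 - 3*(3*6 + 2))**2 = (226 - 3*(18 + 2))**2 = (226 - 3*20)**2 = (226 - 60)**2 = 166**2 = 27556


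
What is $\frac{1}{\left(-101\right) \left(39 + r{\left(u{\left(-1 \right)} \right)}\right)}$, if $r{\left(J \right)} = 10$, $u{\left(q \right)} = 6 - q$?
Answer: $- \frac{1}{4949} \approx -0.00020206$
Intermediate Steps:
$\frac{1}{\left(-101\right) \left(39 + r{\left(u{\left(-1 \right)} \right)}\right)} = \frac{1}{\left(-101\right) \left(39 + 10\right)} = \frac{1}{\left(-101\right) 49} = \frac{1}{-4949} = - \frac{1}{4949}$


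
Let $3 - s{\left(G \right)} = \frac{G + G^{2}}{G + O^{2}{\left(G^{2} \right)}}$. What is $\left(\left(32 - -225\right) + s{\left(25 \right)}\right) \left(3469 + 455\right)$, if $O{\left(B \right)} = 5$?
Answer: $969228$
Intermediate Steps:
$s{\left(G \right)} = 3 - \frac{G + G^{2}}{25 + G}$ ($s{\left(G \right)} = 3 - \frac{G + G^{2}}{G + 5^{2}} = 3 - \frac{G + G^{2}}{G + 25} = 3 - \frac{G + G^{2}}{25 + G}$)
$\left(\left(32 - -225\right) + s{\left(25 \right)}\right) \left(3469 + 455\right) = \left(\left(32 - -225\right) + \frac{75 - 25^{2} + 2 \cdot 25}{25 + 25}\right) \left(3469 + 455\right) = \left(\left(32 + 225\right) + \frac{75 - 625 + 50}{50}\right) 3924 = \left(257 + \frac{75 - 625 + 50}{50}\right) 3924 = \left(257 + \frac{1}{50} \left(-500\right)\right) 3924 = \left(257 - 10\right) 3924 = 247 \cdot 3924 = 969228$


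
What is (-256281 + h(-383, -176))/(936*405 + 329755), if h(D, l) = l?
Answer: -256457/708835 ≈ -0.36180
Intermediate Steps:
(-256281 + h(-383, -176))/(936*405 + 329755) = (-256281 - 176)/(936*405 + 329755) = -256457/(379080 + 329755) = -256457/708835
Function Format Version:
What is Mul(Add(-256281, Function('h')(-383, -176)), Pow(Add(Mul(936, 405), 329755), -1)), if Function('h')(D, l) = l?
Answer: Rational(-256457, 708835) ≈ -0.36180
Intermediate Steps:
Mul(Add(-256281, Function('h')(-383, -176)), Pow(Add(Mul(936, 405), 329755), -1)) = Mul(Add(-256281, -176), Pow(Add(Mul(936, 405), 329755), -1)) = Mul(-256457, Pow(Add(379080, 329755), -1)) = Mul(-256457, Pow(708835, -1)) = Mul(-256457, Rational(1, 708835)) = Rational(-256457, 708835)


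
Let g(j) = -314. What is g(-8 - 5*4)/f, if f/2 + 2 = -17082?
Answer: 157/17084 ≈ 0.0091899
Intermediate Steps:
f = -34168 (f = -4 + 2*(-17082) = -4 - 34164 = -34168)
g(-8 - 5*4)/f = -314/(-34168) = -314*(-1/34168) = 157/17084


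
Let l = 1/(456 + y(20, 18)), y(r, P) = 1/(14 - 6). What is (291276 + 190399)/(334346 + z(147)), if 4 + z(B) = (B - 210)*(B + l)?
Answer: 351526415/237244013 ≈ 1.4817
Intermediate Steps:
y(r, P) = ⅛ (y(r, P) = 1/8 = ⅛)
l = 8/3649 (l = 1/(456 + ⅛) = 1/(3649/8) = 8/3649 ≈ 0.0021924)
z(B) = -4 + (-210 + B)*(8/3649 + B) (z(B) = -4 + (B - 210)*(B + 8/3649) = -4 + (-210 + B)*(8/3649 + B))
(291276 + 190399)/(334346 + z(147)) = (291276 + 190399)/(334346 + (-16276/3649 + 147² - 766282/3649*147)) = 481675/(334346 + (-16276/3649 + 21609 - 112643454/3649)) = 481675/(334346 - 33808489/3649) = 481675/(1186220065/3649) = 481675*(3649/1186220065) = 351526415/237244013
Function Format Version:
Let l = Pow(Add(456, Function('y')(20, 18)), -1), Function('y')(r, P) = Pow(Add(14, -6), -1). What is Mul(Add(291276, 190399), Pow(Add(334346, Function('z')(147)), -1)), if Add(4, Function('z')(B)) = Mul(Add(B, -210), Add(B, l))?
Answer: Rational(351526415, 237244013) ≈ 1.4817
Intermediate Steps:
Function('y')(r, P) = Rational(1, 8) (Function('y')(r, P) = Pow(8, -1) = Rational(1, 8))
l = Rational(8, 3649) (l = Pow(Add(456, Rational(1, 8)), -1) = Pow(Rational(3649, 8), -1) = Rational(8, 3649) ≈ 0.0021924)
Function('z')(B) = Add(-4, Mul(Add(-210, B), Add(Rational(8, 3649), B))) (Function('z')(B) = Add(-4, Mul(Add(B, -210), Add(B, Rational(8, 3649)))) = Add(-4, Mul(Add(-210, B), Add(Rational(8, 3649), B))))
Mul(Add(291276, 190399), Pow(Add(334346, Function('z')(147)), -1)) = Mul(Add(291276, 190399), Pow(Add(334346, Add(Rational(-16276, 3649), Pow(147, 2), Mul(Rational(-766282, 3649), 147))), -1)) = Mul(481675, Pow(Add(334346, Add(Rational(-16276, 3649), 21609, Rational(-112643454, 3649))), -1)) = Mul(481675, Pow(Add(334346, Rational(-33808489, 3649)), -1)) = Mul(481675, Pow(Rational(1186220065, 3649), -1)) = Mul(481675, Rational(3649, 1186220065)) = Rational(351526415, 237244013)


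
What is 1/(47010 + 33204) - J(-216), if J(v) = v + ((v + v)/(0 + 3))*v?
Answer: -2477650031/80214 ≈ -30888.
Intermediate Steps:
J(v) = v + 2*v**2/3 (J(v) = v + ((2*v)/3)*v = v + ((2*v)*(1/3))*v = v + (2*v/3)*v = v + 2*v**2/3)
1/(47010 + 33204) - J(-216) = 1/(47010 + 33204) - (-216)*(3 + 2*(-216))/3 = 1/80214 - (-216)*(3 - 432)/3 = 1/80214 - (-216)*(-429)/3 = 1/80214 - 1*30888 = 1/80214 - 30888 = -2477650031/80214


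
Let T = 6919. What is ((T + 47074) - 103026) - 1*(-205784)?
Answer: 156751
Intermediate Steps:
((T + 47074) - 103026) - 1*(-205784) = ((6919 + 47074) - 103026) - 1*(-205784) = (53993 - 103026) + 205784 = -49033 + 205784 = 156751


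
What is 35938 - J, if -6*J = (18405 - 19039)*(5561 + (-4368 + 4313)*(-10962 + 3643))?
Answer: -129261788/3 ≈ -4.3087e+7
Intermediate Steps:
J = 129369602/3 (J = -(18405 - 19039)*(5561 + (-4368 + 4313)*(-10962 + 3643))/6 = -(-317)*(5561 - 55*(-7319))/3 = -(-317)*(5561 + 402545)/3 = -(-317)*408106/3 = -⅙*(-258739204) = 129369602/3 ≈ 4.3123e+7)
35938 - J = 35938 - 1*129369602/3 = 35938 - 129369602/3 = -129261788/3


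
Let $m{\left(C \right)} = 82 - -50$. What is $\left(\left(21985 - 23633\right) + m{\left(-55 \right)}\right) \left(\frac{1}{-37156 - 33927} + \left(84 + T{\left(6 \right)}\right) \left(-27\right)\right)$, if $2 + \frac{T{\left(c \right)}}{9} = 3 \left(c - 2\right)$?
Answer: $\frac{506265069460}{71083} \approx 7.1222 \cdot 10^{6}$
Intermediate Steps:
$T{\left(c \right)} = -72 + 27 c$ ($T{\left(c \right)} = -18 + 9 \cdot 3 \left(c - 2\right) = -18 + 9 \cdot 3 \left(-2 + c\right) = -18 + 9 \left(-6 + 3 c\right) = -18 + \left(-54 + 27 c\right) = -72 + 27 c$)
$m{\left(C \right)} = 132$ ($m{\left(C \right)} = 82 + 50 = 132$)
$\left(\left(21985 - 23633\right) + m{\left(-55 \right)}\right) \left(\frac{1}{-37156 - 33927} + \left(84 + T{\left(6 \right)}\right) \left(-27\right)\right) = \left(\left(21985 - 23633\right) + 132\right) \left(\frac{1}{-37156 - 33927} + \left(84 + \left(-72 + 27 \cdot 6\right)\right) \left(-27\right)\right) = \left(\left(21985 - 23633\right) + 132\right) \left(\frac{1}{-71083} + \left(84 + \left(-72 + 162\right)\right) \left(-27\right)\right) = \left(-1648 + 132\right) \left(- \frac{1}{71083} + \left(84 + 90\right) \left(-27\right)\right) = - 1516 \left(- \frac{1}{71083} + 174 \left(-27\right)\right) = - 1516 \left(- \frac{1}{71083} - 4698\right) = \left(-1516\right) \left(- \frac{333947935}{71083}\right) = \frac{506265069460}{71083}$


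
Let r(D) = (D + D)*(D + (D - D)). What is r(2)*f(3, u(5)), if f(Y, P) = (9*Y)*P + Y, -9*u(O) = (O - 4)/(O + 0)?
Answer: 96/5 ≈ 19.200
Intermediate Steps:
u(O) = -(-4 + O)/(9*O) (u(O) = -(O - 4)/(9*(O + 0)) = -(-4 + O)/(9*O))
f(Y, P) = Y + 9*P*Y (f(Y, P) = 9*P*Y + Y = Y + 9*P*Y)
r(D) = 2*D² (r(D) = (2*D)*(D + 0) = (2*D)*D = 2*D²)
r(2)*f(3, u(5)) = (2*2²)*(3*(1 + 9*((⅑)*(4 - 1*5)/5))) = (2*4)*(3*(1 + 9*((⅑)*(⅕)*(4 - 5)))) = 8*(3*(1 + 9*((⅑)*(⅕)*(-1)))) = 8*(3*(1 + 9*(-1/45))) = 8*(3*(1 - ⅕)) = 8*(3*(⅘)) = 8*(12/5) = 96/5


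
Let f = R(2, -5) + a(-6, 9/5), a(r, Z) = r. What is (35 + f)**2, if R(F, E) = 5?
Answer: 1156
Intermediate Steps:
f = -1 (f = 5 - 6 = -1)
(35 + f)**2 = (35 - 1)**2 = 34**2 = 1156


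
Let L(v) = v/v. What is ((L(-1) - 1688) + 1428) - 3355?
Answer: -3614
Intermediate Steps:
L(v) = 1
((L(-1) - 1688) + 1428) - 3355 = ((1 - 1688) + 1428) - 3355 = (-1687 + 1428) - 3355 = -259 - 3355 = -3614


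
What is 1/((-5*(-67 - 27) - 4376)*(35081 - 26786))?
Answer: -1/32400270 ≈ -3.0864e-8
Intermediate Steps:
1/((-5*(-67 - 27) - 4376)*(35081 - 26786)) = 1/((-5*(-94) - 4376)*8295) = 1/((470 - 4376)*8295) = 1/(-3906*8295) = 1/(-32400270) = -1/32400270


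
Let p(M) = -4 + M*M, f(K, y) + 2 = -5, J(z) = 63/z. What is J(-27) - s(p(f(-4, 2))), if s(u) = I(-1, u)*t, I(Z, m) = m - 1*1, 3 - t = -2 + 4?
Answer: -139/3 ≈ -46.333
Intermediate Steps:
f(K, y) = -7 (f(K, y) = -2 - 5 = -7)
t = 1 (t = 3 - (-2 + 4) = 3 - 1*2 = 3 - 2 = 1)
I(Z, m) = -1 + m (I(Z, m) = m - 1 = -1 + m)
p(M) = -4 + M**2
s(u) = -1 + u (s(u) = (-1 + u)*1 = -1 + u)
J(-27) - s(p(f(-4, 2))) = 63/(-27) - (-1 + (-4 + (-7)**2)) = 63*(-1/27) - (-1 + (-4 + 49)) = -7/3 - (-1 + 45) = -7/3 - 1*44 = -7/3 - 44 = -139/3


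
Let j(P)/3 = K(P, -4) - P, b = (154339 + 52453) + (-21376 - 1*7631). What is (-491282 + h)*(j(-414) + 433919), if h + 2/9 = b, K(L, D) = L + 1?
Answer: -1224300074950/9 ≈ -1.3603e+11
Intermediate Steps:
K(L, D) = 1 + L
b = 177785 (b = 206792 + (-21376 - 7631) = 206792 - 29007 = 177785)
h = 1600063/9 (h = -2/9 + 177785 = 1600063/9 ≈ 1.7778e+5)
j(P) = 3 (j(P) = 3*((1 + P) - P) = 3*1 = 3)
(-491282 + h)*(j(-414) + 433919) = (-491282 + 1600063/9)*(3 + 433919) = -2821475/9*433922 = -1224300074950/9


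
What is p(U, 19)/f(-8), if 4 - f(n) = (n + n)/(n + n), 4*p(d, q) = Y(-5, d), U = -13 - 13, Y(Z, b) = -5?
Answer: -5/12 ≈ -0.41667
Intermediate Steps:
U = -26
p(d, q) = -5/4 (p(d, q) = (¼)*(-5) = -5/4)
f(n) = 3 (f(n) = 4 - (n + n)/(n + n) = 4 - 2*n/(2*n) = 4 - 2*n*1/(2*n) = 4 - 1*1 = 4 - 1 = 3)
p(U, 19)/f(-8) = -5/4/3 = -5/4*⅓ = -5/12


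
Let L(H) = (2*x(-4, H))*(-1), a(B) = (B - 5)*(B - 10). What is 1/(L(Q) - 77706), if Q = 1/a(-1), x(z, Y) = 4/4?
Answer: -1/77708 ≈ -1.2869e-5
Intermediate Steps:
x(z, Y) = 1 (x(z, Y) = 4*(¼) = 1)
a(B) = (-10 + B)*(-5 + B) (a(B) = (-5 + B)*(-10 + B) = (-10 + B)*(-5 + B))
Q = 1/66 (Q = 1/(50 + (-1)² - 15*(-1)) = 1/(50 + 1 + 15) = 1/66 ≈ 0.015152)
L(H) = -2 (L(H) = (2*1)*(-1) = 2*(-1) = -2)
1/(L(Q) - 77706) = 1/(-2 - 77706) = 1/(-77708) = -1/77708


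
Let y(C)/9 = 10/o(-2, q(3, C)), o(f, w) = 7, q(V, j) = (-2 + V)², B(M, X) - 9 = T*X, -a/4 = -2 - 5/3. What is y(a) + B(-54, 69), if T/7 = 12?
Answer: 40725/7 ≈ 5817.9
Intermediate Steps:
a = 44/3 (a = -4*(-2 - 5/3) = -4*(-11/3) = 44/3 ≈ 14.667)
T = 84 (T = 7*12 = 84)
B(M, X) = 9 + 84*X
y(C) = 90/7 (y(C) = 9*(10/7) = 90/7)
y(a) + B(-54, 69) = 90/7 + (9 + 84*69) = 90/7 + (9 + 5796) = 90/7 + 5805 = 40725/7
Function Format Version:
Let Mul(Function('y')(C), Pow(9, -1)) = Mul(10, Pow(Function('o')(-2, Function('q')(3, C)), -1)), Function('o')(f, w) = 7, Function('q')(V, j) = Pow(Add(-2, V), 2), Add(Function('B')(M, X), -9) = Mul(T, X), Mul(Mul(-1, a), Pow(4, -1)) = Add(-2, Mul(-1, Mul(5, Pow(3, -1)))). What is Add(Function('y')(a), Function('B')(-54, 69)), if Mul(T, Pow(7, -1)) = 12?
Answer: Rational(40725, 7) ≈ 5817.9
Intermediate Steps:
a = Rational(44, 3) (a = Mul(-4, Add(-2, Mul(-1, Mul(5, Pow(3, -1))))) = Mul(-4, Add(-2, Mul(-1, Mul(5, Rational(1, 3))))) = Mul(-4, Add(-2, Mul(-1, Rational(5, 3)))) = Mul(-4, Add(-2, Rational(-5, 3))) = Mul(-4, Rational(-11, 3)) = Rational(44, 3) ≈ 14.667)
T = 84 (T = Mul(7, 12) = 84)
Function('B')(M, X) = Add(9, Mul(84, X))
Function('y')(C) = Rational(90, 7) (Function('y')(C) = Mul(9, Mul(10, Pow(7, -1))) = Mul(9, Mul(10, Rational(1, 7))) = Mul(9, Rational(10, 7)) = Rational(90, 7))
Add(Function('y')(a), Function('B')(-54, 69)) = Add(Rational(90, 7), Add(9, Mul(84, 69))) = Add(Rational(90, 7), Add(9, 5796)) = Add(Rational(90, 7), 5805) = Rational(40725, 7)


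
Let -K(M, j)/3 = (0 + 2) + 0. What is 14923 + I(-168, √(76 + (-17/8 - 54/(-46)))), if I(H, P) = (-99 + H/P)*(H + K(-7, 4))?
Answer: 32149 + 19488*√635214/4603 ≈ 35523.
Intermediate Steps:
K(M, j) = -6 (K(M, j) = -3*((0 + 2) + 0) = -3*(2 + 0) = -3*2 = -6)
I(H, P) = (-99 + H/P)*(-6 + H) (I(H, P) = (-99 + H/P)*(H - 6) = (-99 + H/P)*(-6 + H))
14923 + I(-168, √(76 + (-17/8 - 54/(-46)))) = 14923 + ((-168)² - 6*(-168) - 99*√(76 + (-17/8 - 54/(-46)))*(-6 - 168))/(√(76 + (-17/8 - 54/(-46)))) = 14923 + (28224 + 1008 - 99*√(76 + (-17*⅛ - 54*(-1/46)))*(-174))/(√(76 + (-17*⅛ - 54*(-1/46)))) = 14923 + (28224 + 1008 - 99*√(76 + (-17/8 + 27/23))*(-174))/(√(76 + (-17/8 + 27/23))) = 14923 + (28224 + 1008 - 99*√(76 - 175/184)*(-174))/(√(76 - 175/184)) = 14923 + (28224 + 1008 - 99*√(13809/184)*(-174))/(√(13809/184)) = 14923 + (28224 + 1008 - 99*√635214/92*(-174))/((√635214/92)) = 14923 + (2*√635214/13809)*(28224 + 1008 + 8613*√635214/46) = 14923 + (2*√635214/13809)*(29232 + 8613*√635214/46) = 14923 + 2*√635214*(29232 + 8613*√635214/46)/13809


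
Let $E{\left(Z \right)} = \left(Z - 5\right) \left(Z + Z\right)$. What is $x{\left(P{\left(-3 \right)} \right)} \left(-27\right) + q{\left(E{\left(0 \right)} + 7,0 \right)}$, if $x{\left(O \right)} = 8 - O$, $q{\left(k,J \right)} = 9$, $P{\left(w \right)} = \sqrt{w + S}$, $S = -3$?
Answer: $-207 + 27 i \sqrt{6} \approx -207.0 + 66.136 i$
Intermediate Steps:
$E{\left(Z \right)} = 2 Z \left(-5 + Z\right)$ ($E{\left(Z \right)} = \left(-5 + Z\right) 2 Z = 2 Z \left(-5 + Z\right)$)
$P{\left(w \right)} = \sqrt{-3 + w}$ ($P{\left(w \right)} = \sqrt{w - 3} = \sqrt{-3 + w}$)
$x{\left(P{\left(-3 \right)} \right)} \left(-27\right) + q{\left(E{\left(0 \right)} + 7,0 \right)} = \left(8 - \sqrt{-3 - 3}\right) \left(-27\right) + 9 = \left(8 - \sqrt{-6}\right) \left(-27\right) + 9 = \left(8 - i \sqrt{6}\right) \left(-27\right) + 9 = \left(-216 + 27 i \sqrt{6}\right) + 9 = -207 + 27 i \sqrt{6}$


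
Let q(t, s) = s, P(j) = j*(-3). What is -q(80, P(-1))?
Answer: -3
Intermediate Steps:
P(j) = -3*j
-q(80, P(-1)) = -(-3)*(-1) = -1*3 = -3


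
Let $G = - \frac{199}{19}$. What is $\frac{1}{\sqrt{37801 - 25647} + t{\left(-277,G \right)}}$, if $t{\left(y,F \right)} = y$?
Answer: $- \frac{277}{64575} - \frac{\sqrt{12154}}{64575} \approx -0.0059968$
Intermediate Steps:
$G = - \frac{199}{19}$ ($G = \left(-199\right) \frac{1}{19} = - \frac{199}{19} \approx -10.474$)
$\frac{1}{\sqrt{37801 - 25647} + t{\left(-277,G \right)}} = \frac{1}{\sqrt{37801 - 25647} - 277} = \frac{1}{\sqrt{12154} - 277} = \frac{1}{-277 + \sqrt{12154}}$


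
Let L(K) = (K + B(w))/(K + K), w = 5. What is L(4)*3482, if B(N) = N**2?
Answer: 50489/4 ≈ 12622.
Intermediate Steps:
L(K) = (25 + K)/(2*K) (L(K) = (K + 5**2)/(K + K) = (K + 25)/((2*K)) = (25 + K)*(1/(2*K)) = (25 + K)/(2*K))
L(4)*3482 = ((1/2)*(25 + 4)/4)*3482 = ((1/2)*(1/4)*29)*3482 = (29/8)*3482 = 50489/4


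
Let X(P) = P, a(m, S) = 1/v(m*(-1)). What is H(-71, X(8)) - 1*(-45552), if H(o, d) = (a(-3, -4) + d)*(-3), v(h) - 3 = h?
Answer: 91055/2 ≈ 45528.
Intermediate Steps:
v(h) = 3 + h
a(m, S) = 1/(3 - m) (a(m, S) = 1/(3 + m*(-1)) = 1/(3 - m))
H(o, d) = -½ - 3*d (H(o, d) = (-1/(-3 - 3) + d)*(-3) = (-1/(-6) + d)*(-3) = (-1*(-⅙) + d)*(-3) = (⅙ + d)*(-3) = -½ - 3*d)
H(-71, X(8)) - 1*(-45552) = (-½ - 3*8) - 1*(-45552) = (-½ - 24) + 45552 = -49/2 + 45552 = 91055/2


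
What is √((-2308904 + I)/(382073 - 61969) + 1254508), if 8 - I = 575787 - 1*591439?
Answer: √8034024921541322/80026 ≈ 1120.0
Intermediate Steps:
I = 15660 (I = 8 - (575787 - 1*591439) = 8 - (575787 - 591439) = 8 - 1*(-15652) = 8 + 15652 = 15660)
√((-2308904 + I)/(382073 - 61969) + 1254508) = √((-2308904 + 15660)/(382073 - 61969) + 1254508) = √(-2293244/320104 + 1254508) = √(-2293244*1/320104 + 1254508) = √(-573311/80026 + 1254508) = √(100392683897/80026) = √8034024921541322/80026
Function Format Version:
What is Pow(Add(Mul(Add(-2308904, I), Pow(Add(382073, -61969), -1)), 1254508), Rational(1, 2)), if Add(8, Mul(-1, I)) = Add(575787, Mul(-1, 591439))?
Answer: Mul(Rational(1, 80026), Pow(8034024921541322, Rational(1, 2))) ≈ 1120.0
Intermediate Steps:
I = 15660 (I = Add(8, Mul(-1, Add(575787, Mul(-1, 591439)))) = Add(8, Mul(-1, Add(575787, -591439))) = Add(8, Mul(-1, -15652)) = Add(8, 15652) = 15660)
Pow(Add(Mul(Add(-2308904, I), Pow(Add(382073, -61969), -1)), 1254508), Rational(1, 2)) = Pow(Add(Mul(Add(-2308904, 15660), Pow(Add(382073, -61969), -1)), 1254508), Rational(1, 2)) = Pow(Add(Mul(-2293244, Pow(320104, -1)), 1254508), Rational(1, 2)) = Pow(Add(Mul(-2293244, Rational(1, 320104)), 1254508), Rational(1, 2)) = Pow(Add(Rational(-573311, 80026), 1254508), Rational(1, 2)) = Pow(Rational(100392683897, 80026), Rational(1, 2)) = Mul(Rational(1, 80026), Pow(8034024921541322, Rational(1, 2)))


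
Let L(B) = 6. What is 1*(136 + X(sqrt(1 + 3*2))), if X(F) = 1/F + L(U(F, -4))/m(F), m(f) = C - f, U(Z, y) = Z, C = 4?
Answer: 416/3 + 17*sqrt(7)/21 ≈ 140.81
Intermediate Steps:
m(f) = 4 - f
X(F) = 1/F + 6/(4 - F)
1*(136 + X(sqrt(1 + 3*2))) = 1*(136 + (-4 - 5*sqrt(1 + 3*2))/((sqrt(1 + 3*2))*(-4 + sqrt(1 + 3*2)))) = 1*(136 + (-4 - 5*sqrt(1 + 6))/((sqrt(1 + 6))*(-4 + sqrt(1 + 6)))) = 1*(136 + (-4 - 5*sqrt(7))/((sqrt(7))*(-4 + sqrt(7)))) = 1*(136 + (sqrt(7)/7)*(-4 - 5*sqrt(7))/(-4 + sqrt(7))) = 1*(136 + sqrt(7)*(-4 - 5*sqrt(7))/(7*(-4 + sqrt(7)))) = 136 + sqrt(7)*(-4 - 5*sqrt(7))/(7*(-4 + sqrt(7)))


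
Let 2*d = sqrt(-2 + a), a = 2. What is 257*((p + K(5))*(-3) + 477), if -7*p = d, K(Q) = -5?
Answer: 126444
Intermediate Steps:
d = 0 (d = sqrt(-2 + 2)/2 = sqrt(0)/2 = (1/2)*0 = 0)
p = 0 (p = -1/7*0 = 0)
257*((p + K(5))*(-3) + 477) = 257*((0 - 5)*(-3) + 477) = 257*(-5*(-3) + 477) = 257*(15 + 477) = 257*492 = 126444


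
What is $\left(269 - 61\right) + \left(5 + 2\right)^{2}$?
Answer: $257$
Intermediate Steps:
$\left(269 - 61\right) + \left(5 + 2\right)^{2} = 208 + 7^{2} = 208 + 49 = 257$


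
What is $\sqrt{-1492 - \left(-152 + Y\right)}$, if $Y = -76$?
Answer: $4 i \sqrt{79} \approx 35.553 i$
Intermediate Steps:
$\sqrt{-1492 - \left(-152 + Y\right)} = \sqrt{-1492 + \left(152 - -76\right)} = \sqrt{-1492 + \left(152 + 76\right)} = \sqrt{-1492 + 228} = \sqrt{-1264} = 4 i \sqrt{79}$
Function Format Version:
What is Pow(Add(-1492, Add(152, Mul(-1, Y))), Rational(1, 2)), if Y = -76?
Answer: Mul(4, I, Pow(79, Rational(1, 2))) ≈ Mul(35.553, I)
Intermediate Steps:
Pow(Add(-1492, Add(152, Mul(-1, Y))), Rational(1, 2)) = Pow(Add(-1492, Add(152, Mul(-1, -76))), Rational(1, 2)) = Pow(Add(-1492, Add(152, 76)), Rational(1, 2)) = Pow(Add(-1492, 228), Rational(1, 2)) = Pow(-1264, Rational(1, 2)) = Mul(4, I, Pow(79, Rational(1, 2)))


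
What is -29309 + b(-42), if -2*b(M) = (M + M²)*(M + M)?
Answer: 43015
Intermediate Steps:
b(M) = -M*(M + M²) (b(M) = -(M + M²)*(M + M)/2 = -(M + M²)*2*M/2 = -M*(M + M²))
-29309 + b(-42) = -29309 + (-42)²*(-1 - 1*(-42)) = -29309 + 1764*(-1 + 42) = -29309 + 1764*41 = -29309 + 72324 = 43015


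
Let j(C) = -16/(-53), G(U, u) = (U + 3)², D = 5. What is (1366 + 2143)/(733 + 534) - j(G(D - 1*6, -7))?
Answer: 165705/67151 ≈ 2.4676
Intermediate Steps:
G(U, u) = (3 + U)²
j(C) = 16/53 (j(C) = -16*(-1/53) = 16/53)
(1366 + 2143)/(733 + 534) - j(G(D - 1*6, -7)) = (1366 + 2143)/(733 + 534) - 1*16/53 = 3509/1267 - 16/53 = 165705/67151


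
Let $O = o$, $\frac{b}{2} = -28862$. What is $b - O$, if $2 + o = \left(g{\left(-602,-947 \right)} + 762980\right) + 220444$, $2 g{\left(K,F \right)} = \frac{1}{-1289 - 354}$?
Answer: $- \frac{3421205755}{3286} \approx -1.0411 \cdot 10^{6}$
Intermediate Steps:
$b = -57724$ ($b = 2 \left(-28862\right) = -57724$)
$g{\left(K,F \right)} = - \frac{1}{3286}$ ($g{\left(K,F \right)} = \frac{1}{2 \left(-1289 - 354\right)} = \frac{1}{2 \left(-1643\right)} = \frac{1}{2} \left(- \frac{1}{1643}\right) = - \frac{1}{3286}$)
$o = \frac{3231524691}{3286}$ ($o = -2 + \left(\left(- \frac{1}{3286} + 762980\right) + 220444\right) = -2 + \left(\frac{2507152279}{3286} + 220444\right) = -2 + \frac{3231531263}{3286} = \frac{3231524691}{3286} \approx 9.8342 \cdot 10^{5}$)
$O = \frac{3231524691}{3286} \approx 9.8342 \cdot 10^{5}$
$b - O = -57724 - \frac{3231524691}{3286} = - \frac{3421205755}{3286}$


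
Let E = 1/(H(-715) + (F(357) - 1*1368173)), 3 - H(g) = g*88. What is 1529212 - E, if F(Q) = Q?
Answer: 1995458034317/1304893 ≈ 1.5292e+6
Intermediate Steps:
H(g) = 3 - 88*g (H(g) = 3 - g*88 = 3 - 88*g)
E = -1/1304893 (E = 1/((3 - 88*(-715)) + (357 - 1*1368173)) = 1/((3 + 62920) + (357 - 1368173)) = 1/(62923 - 1367816) = 1/(-1304893) = -1/1304893 ≈ -7.6635e-7)
1529212 - E = 1529212 - 1*(-1/1304893) = 1529212 + 1/1304893 = 1995458034317/1304893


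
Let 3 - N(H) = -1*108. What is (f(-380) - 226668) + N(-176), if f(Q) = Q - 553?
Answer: -227490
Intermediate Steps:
f(Q) = -553 + Q
N(H) = 111 (N(H) = 3 - (-1)*108 = 3 - 1*(-108) = 3 + 108 = 111)
(f(-380) - 226668) + N(-176) = ((-553 - 380) - 226668) + 111 = (-933 - 226668) + 111 = -227601 + 111 = -227490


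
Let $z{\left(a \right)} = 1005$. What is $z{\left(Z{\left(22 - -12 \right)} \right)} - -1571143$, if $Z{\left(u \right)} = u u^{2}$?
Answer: $1572148$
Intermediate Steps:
$Z{\left(u \right)} = u^{3}$
$z{\left(Z{\left(22 - -12 \right)} \right)} - -1571143 = 1005 - -1571143 = 1005 + 1571143 = 1572148$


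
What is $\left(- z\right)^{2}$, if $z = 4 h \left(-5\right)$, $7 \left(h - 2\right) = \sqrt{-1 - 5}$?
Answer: $\frac{76000}{49} + \frac{1600 i \sqrt{6}}{7} \approx 1551.0 + 559.88 i$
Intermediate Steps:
$h = 2 + \frac{i \sqrt{6}}{7}$ ($h = 2 + \frac{\sqrt{-1 - 5}}{7} = 2 + \frac{\sqrt{-6}}{7} = 2 + \frac{i \sqrt{6}}{7} \approx 2.0 + 0.34993 i$)
$z = -40 - \frac{20 i \sqrt{6}}{7}$ ($z = 4 \left(2 + \frac{i \sqrt{6}}{7}\right) \left(-5\right) = \left(8 + \frac{4 i \sqrt{6}}{7}\right) \left(-5\right) = -40 - \frac{20 i \sqrt{6}}{7} \approx -40.0 - 6.9985 i$)
$\left(- z\right)^{2} = \left(- (-40 - \frac{20 i \sqrt{6}}{7})\right)^{2} = \left(40 + \frac{20 i \sqrt{6}}{7}\right)^{2}$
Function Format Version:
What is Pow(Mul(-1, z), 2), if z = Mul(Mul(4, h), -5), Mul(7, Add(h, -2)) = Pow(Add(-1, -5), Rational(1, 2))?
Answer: Add(Rational(76000, 49), Mul(Rational(1600, 7), I, Pow(6, Rational(1, 2)))) ≈ Add(1551.0, Mul(559.88, I))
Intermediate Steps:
h = Add(2, Mul(Rational(1, 7), I, Pow(6, Rational(1, 2)))) (h = Add(2, Mul(Rational(1, 7), Pow(Add(-1, -5), Rational(1, 2)))) = Add(2, Mul(Rational(1, 7), Pow(-6, Rational(1, 2)))) = Add(2, Mul(Rational(1, 7), Mul(I, Pow(6, Rational(1, 2))))) = Add(2, Mul(Rational(1, 7), I, Pow(6, Rational(1, 2)))) ≈ Add(2.0000, Mul(0.34993, I)))
z = Add(-40, Mul(Rational(-20, 7), I, Pow(6, Rational(1, 2)))) (z = Mul(Mul(4, Add(2, Mul(Rational(1, 7), I, Pow(6, Rational(1, 2))))), -5) = Mul(Add(8, Mul(Rational(4, 7), I, Pow(6, Rational(1, 2)))), -5) = Add(-40, Mul(Rational(-20, 7), I, Pow(6, Rational(1, 2)))) ≈ Add(-40.000, Mul(-6.9985, I)))
Pow(Mul(-1, z), 2) = Pow(Mul(-1, Add(-40, Mul(Rational(-20, 7), I, Pow(6, Rational(1, 2))))), 2) = Pow(Add(40, Mul(Rational(20, 7), I, Pow(6, Rational(1, 2)))), 2)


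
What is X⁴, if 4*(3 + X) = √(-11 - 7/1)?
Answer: 1377/64 - 567*I*√2/8 ≈ 21.516 - 100.23*I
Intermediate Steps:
X = -3 + 3*I*√2/4 (X = -3 + √(-11 - 7/1)/4 = -3 + √(-11 - 7*1)/4 = -3 + √(-11 - 7)/4 = -3 + √(-18)/4 = -3 + (3*I*√2)/4 = -3 + 3*I*√2/4 ≈ -3.0 + 1.0607*I)
X⁴ = (-3 + 3*I*√2/4)⁴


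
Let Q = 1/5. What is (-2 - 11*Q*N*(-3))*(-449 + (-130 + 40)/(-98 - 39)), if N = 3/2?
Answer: -4852417/1370 ≈ -3541.9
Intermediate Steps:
N = 3/2 (N = 3*(½) = 3/2 ≈ 1.5000)
Q = ⅕ ≈ 0.20000
(-2 - 11*Q*N*(-3))*(-449 + (-130 + 40)/(-98 - 39)) = (-2 - 11*(⅕)*(3/2)*(-3))*(-449 + (-130 + 40)/(-98 - 39)) = (-2 - 33*(-3)/10)*(-449 - 90/(-137)) = (-2 - 11*(-9/10))*(-449 - 90*(-1/137)) = (-2 + 99/10)*(-449 + 90/137) = (79/10)*(-61423/137) = -4852417/1370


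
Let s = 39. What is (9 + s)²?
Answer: 2304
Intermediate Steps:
(9 + s)² = (9 + 39)² = 48² = 2304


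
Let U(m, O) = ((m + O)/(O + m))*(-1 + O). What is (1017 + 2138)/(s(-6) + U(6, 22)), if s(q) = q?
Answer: 631/3 ≈ 210.33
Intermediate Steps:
U(m, O) = -1 + O (U(m, O) = ((O + m)/(O + m))*(-1 + O) = 1*(-1 + O) = -1 + O)
(1017 + 2138)/(s(-6) + U(6, 22)) = (1017 + 2138)/(-6 + (-1 + 22)) = 3155/(-6 + 21) = 3155/15 = 3155*(1/15) = 631/3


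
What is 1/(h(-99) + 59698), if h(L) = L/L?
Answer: 1/59699 ≈ 1.6751e-5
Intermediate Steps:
h(L) = 1
1/(h(-99) + 59698) = 1/(1 + 59698) = 1/59699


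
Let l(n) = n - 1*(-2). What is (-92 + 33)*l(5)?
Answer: -413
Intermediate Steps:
l(n) = 2 + n (l(n) = n + 2 = 2 + n)
(-92 + 33)*l(5) = (-92 + 33)*(2 + 5) = -59*7 = -413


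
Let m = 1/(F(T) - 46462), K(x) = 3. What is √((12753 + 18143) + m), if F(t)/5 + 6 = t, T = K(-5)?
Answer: √66738805753507/46477 ≈ 175.77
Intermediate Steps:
T = 3
F(t) = -30 + 5*t
m = -1/46477 (m = 1/((-30 + 5*3) - 46462) = 1/((-30 + 15) - 46462) = 1/(-15 - 46462) = 1/(-46477) = -1/46477 ≈ -2.1516e-5)
√((12753 + 18143) + m) = √((12753 + 18143) - 1/46477) = √(30896 - 1/46477) = √(1435953391/46477) = √66738805753507/46477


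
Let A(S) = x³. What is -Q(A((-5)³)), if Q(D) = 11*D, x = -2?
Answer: 88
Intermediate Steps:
A(S) = -8 (A(S) = (-2)³ = -8)
-Q(A((-5)³)) = -11*(-8) = -1*(-88) = 88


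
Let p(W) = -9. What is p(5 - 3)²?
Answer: 81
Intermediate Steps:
p(5 - 3)² = (-9)² = 81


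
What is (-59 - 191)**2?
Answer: 62500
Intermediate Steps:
(-59 - 191)**2 = (-250)**2 = 62500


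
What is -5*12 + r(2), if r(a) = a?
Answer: -58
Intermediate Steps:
-5*12 + r(2) = -5*12 + 2 = -60 + 2 = -58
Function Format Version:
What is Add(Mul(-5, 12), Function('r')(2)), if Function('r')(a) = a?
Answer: -58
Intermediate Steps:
Add(Mul(-5, 12), Function('r')(2)) = Add(Mul(-5, 12), 2) = Add(-60, 2) = -58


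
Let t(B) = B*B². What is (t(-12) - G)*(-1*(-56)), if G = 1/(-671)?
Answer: -64931272/671 ≈ -96768.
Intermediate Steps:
G = -1/671 ≈ -0.0014903
t(B) = B³
(t(-12) - G)*(-1*(-56)) = ((-12)³ - 1*(-1/671))*(-1*(-56)) = (-1728 + 1/671)*56 = -1159487/671*56 = -64931272/671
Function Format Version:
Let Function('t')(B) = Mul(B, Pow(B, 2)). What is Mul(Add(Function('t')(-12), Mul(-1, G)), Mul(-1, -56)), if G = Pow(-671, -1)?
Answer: Rational(-64931272, 671) ≈ -96768.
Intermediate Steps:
G = Rational(-1, 671) ≈ -0.0014903
Function('t')(B) = Pow(B, 3)
Mul(Add(Function('t')(-12), Mul(-1, G)), Mul(-1, -56)) = Mul(Add(Pow(-12, 3), Mul(-1, Rational(-1, 671))), Mul(-1, -56)) = Mul(Add(-1728, Rational(1, 671)), 56) = Mul(Rational(-1159487, 671), 56) = Rational(-64931272, 671)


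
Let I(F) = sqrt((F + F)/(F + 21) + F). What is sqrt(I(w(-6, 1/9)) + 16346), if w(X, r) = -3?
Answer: sqrt(147114 + 3*I*sqrt(30))/3 ≈ 127.85 + 0.0071401*I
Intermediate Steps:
I(F) = sqrt(F + 2*F/(21 + F)) (I(F) = sqrt((2*F)/(21 + F) + F) = sqrt(2*F/(21 + F) + F) = sqrt(F + 2*F/(21 + F)))
sqrt(I(w(-6, 1/9)) + 16346) = sqrt(sqrt(-3*(23 - 3)/(21 - 3)) + 16346) = sqrt(sqrt(-3*20/18) + 16346) = sqrt(sqrt(-3*1/18*20) + 16346) = sqrt(sqrt(-10/3) + 16346) = sqrt(I*sqrt(30)/3 + 16346) = sqrt(16346 + I*sqrt(30)/3)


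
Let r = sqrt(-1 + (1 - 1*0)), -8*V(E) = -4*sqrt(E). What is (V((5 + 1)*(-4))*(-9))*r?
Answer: 0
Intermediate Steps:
V(E) = sqrt(E)/2 (V(E) = -(-1)*sqrt(E)/2 = sqrt(E)/2)
r = 0 (r = sqrt(-1 + (1 + 0)) = sqrt(-1 + 1) = sqrt(0) = 0)
(V((5 + 1)*(-4))*(-9))*r = ((sqrt((5 + 1)*(-4))/2)*(-9))*0 = ((sqrt(6*(-4))/2)*(-9))*0 = ((sqrt(-24)/2)*(-9))*0 = (((2*I*sqrt(6))/2)*(-9))*0 = ((I*sqrt(6))*(-9))*0 = -9*I*sqrt(6)*0 = 0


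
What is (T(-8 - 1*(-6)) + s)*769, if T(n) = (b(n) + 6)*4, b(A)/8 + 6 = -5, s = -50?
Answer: -290682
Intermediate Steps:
b(A) = -88 (b(A) = -48 + 8*(-5) = -48 - 40 = -88)
T(n) = -328 (T(n) = (-88 + 6)*4 = -82*4 = -328)
(T(-8 - 1*(-6)) + s)*769 = (-328 - 50)*769 = -378*769 = -290682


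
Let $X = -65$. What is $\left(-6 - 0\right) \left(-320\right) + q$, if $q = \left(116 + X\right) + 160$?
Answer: $2131$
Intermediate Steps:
$q = 211$ ($q = \left(116 - 65\right) + 160 = 51 + 160 = 211$)
$\left(-6 - 0\right) \left(-320\right) + q = \left(-6 - 0\right) \left(-320\right) + 211 = \left(-6 + 0\right) \left(-320\right) + 211 = \left(-6\right) \left(-320\right) + 211 = 1920 + 211 = 2131$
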